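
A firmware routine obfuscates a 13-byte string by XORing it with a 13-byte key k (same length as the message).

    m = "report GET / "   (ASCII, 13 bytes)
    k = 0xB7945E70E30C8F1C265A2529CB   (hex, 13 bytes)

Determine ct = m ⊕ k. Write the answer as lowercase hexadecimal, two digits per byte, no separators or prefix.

c5f12e1f9178af5b630e0506eb

XOR is its own inverse, so applying the key byte-wise gives the result directly.
byte 0: 114 xor 183 = 197
byte 1: 101 xor 148 = 241
byte 2: 112 xor  94 =  46
byte 3: 111 xor 112 =  31
byte 4: 114 xor 227 = 145
byte 5: 116 xor  12 = 120
byte 6:  32 xor 143 = 175
byte 7:  71 xor  28 =  91
byte 8:  69 xor  38 =  99
byte 9:  84 xor  90 =  14
byte 10:  32 xor  37 =   5
byte 11:  47 xor  41 =   6
byte 12:  32 xor 203 = 235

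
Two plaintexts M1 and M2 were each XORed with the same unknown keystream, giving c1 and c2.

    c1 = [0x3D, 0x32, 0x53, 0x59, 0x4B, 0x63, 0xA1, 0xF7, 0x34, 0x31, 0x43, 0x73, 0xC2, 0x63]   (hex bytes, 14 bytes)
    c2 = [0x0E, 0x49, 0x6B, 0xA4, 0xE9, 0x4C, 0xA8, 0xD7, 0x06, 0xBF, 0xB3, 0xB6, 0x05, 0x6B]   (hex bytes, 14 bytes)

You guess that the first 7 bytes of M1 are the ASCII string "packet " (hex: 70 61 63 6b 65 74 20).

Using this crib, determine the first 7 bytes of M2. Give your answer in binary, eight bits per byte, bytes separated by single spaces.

01000011 00011010 01011011 10010110 11000111 01011011 00101001

First, c1 ⊕ c2 = (M1 ⊕ K) ⊕ (M2 ⊕ K) = M1 ⊕ M2, so the key drops out. Then M2 = (M1 ⊕ M2) ⊕ M1 over the first 7 bytes.
byte 0: (3d ^ 0e) ^ 70 = 33 ^ 70 = 43
byte 1: (32 ^ 49) ^ 61 = 7b ^ 61 = 1a
byte 2: (53 ^ 6b) ^ 63 = 38 ^ 63 = 5b
byte 3: (59 ^ a4) ^ 6b = fd ^ 6b = 96
byte 4: (4b ^ e9) ^ 65 = a2 ^ 65 = c7
byte 5: (63 ^ 4c) ^ 74 = 2f ^ 74 = 5b
byte 6: (a1 ^ a8) ^ 20 = 09 ^ 20 = 29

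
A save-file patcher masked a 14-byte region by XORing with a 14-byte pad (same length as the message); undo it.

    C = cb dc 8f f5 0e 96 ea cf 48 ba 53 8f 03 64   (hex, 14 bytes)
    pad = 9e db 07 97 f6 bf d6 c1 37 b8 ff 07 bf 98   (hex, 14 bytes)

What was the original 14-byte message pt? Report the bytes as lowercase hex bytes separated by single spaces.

XOR is its own inverse, so applying the key byte-wise gives the result directly.
cb XOR 9e = 55
dc XOR db = 07
8f XOR 07 = 88
f5 XOR 97 = 62
0e XOR f6 = f8
96 XOR bf = 29
ea XOR d6 = 3c
cf XOR c1 = 0e
48 XOR 37 = 7f
ba XOR b8 = 02
53 XOR ff = ac
8f XOR 07 = 88
03 XOR bf = bc
64 XOR 98 = fc

55 07 88 62 f8 29 3c 0e 7f 02 ac 88 bc fc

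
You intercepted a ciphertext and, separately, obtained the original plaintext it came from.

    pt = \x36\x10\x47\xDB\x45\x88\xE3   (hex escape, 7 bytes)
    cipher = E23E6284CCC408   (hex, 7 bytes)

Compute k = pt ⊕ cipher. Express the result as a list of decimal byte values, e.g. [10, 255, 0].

[212, 46, 37, 95, 137, 76, 235]

Since cipher = pt ⊕ k, XORing both sides with pt gives k = pt ⊕ cipher.
byte 0:  54 XOR 226 = 212
byte 1:  16 XOR  62 =  46
byte 2:  71 XOR  98 =  37
byte 3: 219 XOR 132 =  95
byte 4:  69 XOR 204 = 137
byte 5: 136 XOR 196 =  76
byte 6: 227 XOR   8 = 235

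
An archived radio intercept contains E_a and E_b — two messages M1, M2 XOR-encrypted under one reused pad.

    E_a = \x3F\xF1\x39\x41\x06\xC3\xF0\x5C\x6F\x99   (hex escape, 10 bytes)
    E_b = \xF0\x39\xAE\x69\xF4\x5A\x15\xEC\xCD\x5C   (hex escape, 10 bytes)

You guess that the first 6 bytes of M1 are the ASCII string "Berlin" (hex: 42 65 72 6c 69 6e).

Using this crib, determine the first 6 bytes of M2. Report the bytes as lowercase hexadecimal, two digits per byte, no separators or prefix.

8dade5449bf7

First, E_a ⊕ E_b = (M1 ⊕ K) ⊕ (M2 ⊕ K) = M1 ⊕ M2, so the key drops out. Then M2 = (M1 ⊕ M2) ⊕ M1 over the first 6 bytes.
byte 0: (3f XOR f0) XOR 42 = cf XOR 42 = 8d
byte 1: (f1 XOR 39) XOR 65 = c8 XOR 65 = ad
byte 2: (39 XOR ae) XOR 72 = 97 XOR 72 = e5
byte 3: (41 XOR 69) XOR 6c = 28 XOR 6c = 44
byte 4: (06 XOR f4) XOR 69 = f2 XOR 69 = 9b
byte 5: (c3 XOR 5a) XOR 6e = 99 XOR 6e = f7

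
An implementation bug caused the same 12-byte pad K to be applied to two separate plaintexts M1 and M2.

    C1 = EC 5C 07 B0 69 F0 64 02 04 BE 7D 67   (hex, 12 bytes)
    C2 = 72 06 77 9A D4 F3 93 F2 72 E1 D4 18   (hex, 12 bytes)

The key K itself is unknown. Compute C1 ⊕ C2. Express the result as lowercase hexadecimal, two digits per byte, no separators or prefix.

C1 ⊕ C2 = (M1 ⊕ K) ⊕ (M2 ⊕ K) = M1 ⊕ M2 — the shared key cancels under XOR.
ec xor 72 = 9e
5c xor 06 = 5a
07 xor 77 = 70
b0 xor 9a = 2a
69 xor d4 = bd
f0 xor f3 = 03
64 xor 93 = f7
02 xor f2 = f0
04 xor 72 = 76
be xor e1 = 5f
7d xor d4 = a9
67 xor 18 = 7f

9e5a702abd03f7f0765fa97f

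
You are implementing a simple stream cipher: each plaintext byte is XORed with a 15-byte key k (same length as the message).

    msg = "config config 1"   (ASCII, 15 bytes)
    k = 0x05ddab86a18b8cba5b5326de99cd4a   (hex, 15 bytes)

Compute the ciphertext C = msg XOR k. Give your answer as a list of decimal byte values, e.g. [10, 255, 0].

[102, 178, 197, 224, 200, 236, 172, 217, 52, 61, 64, 183, 254, 237, 123]

XOR is its own inverse, so applying the key byte-wise gives the result directly.
byte 0: 63 xor 05 = 66
byte 1: 6f xor dd = b2
byte 2: 6e xor ab = c5
byte 3: 66 xor 86 = e0
byte 4: 69 xor a1 = c8
byte 5: 67 xor 8b = ec
byte 6: 20 xor 8c = ac
byte 7: 63 xor ba = d9
byte 8: 6f xor 5b = 34
byte 9: 6e xor 53 = 3d
byte 10: 66 xor 26 = 40
byte 11: 69 xor de = b7
byte 12: 67 xor 99 = fe
byte 13: 20 xor cd = ed
byte 14: 31 xor 4a = 7b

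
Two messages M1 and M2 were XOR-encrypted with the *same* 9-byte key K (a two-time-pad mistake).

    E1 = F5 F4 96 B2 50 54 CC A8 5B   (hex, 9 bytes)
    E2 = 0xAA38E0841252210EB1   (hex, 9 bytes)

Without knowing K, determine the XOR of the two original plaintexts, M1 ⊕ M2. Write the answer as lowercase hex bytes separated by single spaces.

E1 ⊕ E2 = (M1 ⊕ K) ⊕ (M2 ⊕ K) = M1 ⊕ M2 — the shared key cancels under XOR.
byte 0: 11110101 ^ 10101010 = 01011111
byte 1: 11110100 ^ 00111000 = 11001100
byte 2: 10010110 ^ 11100000 = 01110110
byte 3: 10110010 ^ 10000100 = 00110110
byte 4: 01010000 ^ 00010010 = 01000010
byte 5: 01010100 ^ 01010010 = 00000110
byte 6: 11001100 ^ 00100001 = 11101101
byte 7: 10101000 ^ 00001110 = 10100110
byte 8: 01011011 ^ 10110001 = 11101010

5f cc 76 36 42 06 ed a6 ea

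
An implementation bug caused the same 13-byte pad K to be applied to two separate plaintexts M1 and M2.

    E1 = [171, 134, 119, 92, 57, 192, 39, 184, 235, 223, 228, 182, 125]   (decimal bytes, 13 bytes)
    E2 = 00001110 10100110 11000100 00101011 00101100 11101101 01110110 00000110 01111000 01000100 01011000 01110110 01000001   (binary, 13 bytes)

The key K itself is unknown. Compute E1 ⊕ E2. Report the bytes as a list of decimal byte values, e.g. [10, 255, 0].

E1 ⊕ E2 = (M1 ⊕ K) ⊕ (M2 ⊕ K) = M1 ⊕ M2 — the shared key cancels under XOR.
171 ^  14 = 165
134 ^ 166 =  32
119 ^ 196 = 179
 92 ^  43 = 119
 57 ^  44 =  21
192 ^ 237 =  45
 39 ^ 118 =  81
184 ^   6 = 190
235 ^ 120 = 147
223 ^  68 = 155
228 ^  88 = 188
182 ^ 118 = 192
125 ^  65 =  60

[165, 32, 179, 119, 21, 45, 81, 190, 147, 155, 188, 192, 60]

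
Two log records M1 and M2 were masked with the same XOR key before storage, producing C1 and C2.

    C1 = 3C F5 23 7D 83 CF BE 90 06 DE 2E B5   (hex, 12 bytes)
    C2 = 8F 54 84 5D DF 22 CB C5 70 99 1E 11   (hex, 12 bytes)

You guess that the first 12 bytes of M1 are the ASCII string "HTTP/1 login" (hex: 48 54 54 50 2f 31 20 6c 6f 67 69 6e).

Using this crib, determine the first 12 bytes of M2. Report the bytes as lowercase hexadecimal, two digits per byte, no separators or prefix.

First, C1 ⊕ C2 = (M1 ⊕ K) ⊕ (M2 ⊕ K) = M1 ⊕ M2, so the key drops out. Then M2 = (M1 ⊕ M2) ⊕ M1 over the first 12 bytes.
byte 0: (3c XOR 8f) XOR 48 = b3 XOR 48 = fb
byte 1: (f5 XOR 54) XOR 54 = a1 XOR 54 = f5
byte 2: (23 XOR 84) XOR 54 = a7 XOR 54 = f3
byte 3: (7d XOR 5d) XOR 50 = 20 XOR 50 = 70
byte 4: (83 XOR df) XOR 2f = 5c XOR 2f = 73
byte 5: (cf XOR 22) XOR 31 = ed XOR 31 = dc
byte 6: (be XOR cb) XOR 20 = 75 XOR 20 = 55
byte 7: (90 XOR c5) XOR 6c = 55 XOR 6c = 39
byte 8: (06 XOR 70) XOR 6f = 76 XOR 6f = 19
byte 9: (de XOR 99) XOR 67 = 47 XOR 67 = 20
byte 10: (2e XOR 1e) XOR 69 = 30 XOR 69 = 59
byte 11: (b5 XOR 11) XOR 6e = a4 XOR 6e = ca

fbf5f37073dc5539192059ca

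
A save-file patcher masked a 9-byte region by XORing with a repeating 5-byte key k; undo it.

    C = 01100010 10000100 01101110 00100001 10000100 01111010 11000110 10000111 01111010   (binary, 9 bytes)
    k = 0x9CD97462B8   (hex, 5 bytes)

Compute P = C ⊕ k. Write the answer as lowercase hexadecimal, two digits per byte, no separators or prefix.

The 5-byte key repeats, so the effective keystream is 9c d9 74 62 b8 9c d9 74 62.
byte 0: 01100010 ⊕ 10011100 = 11111110
byte 1: 10000100 ⊕ 11011001 = 01011101
byte 2: 01101110 ⊕ 01110100 = 00011010
byte 3: 00100001 ⊕ 01100010 = 01000011
byte 4: 10000100 ⊕ 10111000 = 00111100
byte 5: 01111010 ⊕ 10011100 = 11100110
byte 6: 11000110 ⊕ 11011001 = 00011111
byte 7: 10000111 ⊕ 01110100 = 11110011
byte 8: 01111010 ⊕ 01100010 = 00011000

fe5d1a433ce61ff318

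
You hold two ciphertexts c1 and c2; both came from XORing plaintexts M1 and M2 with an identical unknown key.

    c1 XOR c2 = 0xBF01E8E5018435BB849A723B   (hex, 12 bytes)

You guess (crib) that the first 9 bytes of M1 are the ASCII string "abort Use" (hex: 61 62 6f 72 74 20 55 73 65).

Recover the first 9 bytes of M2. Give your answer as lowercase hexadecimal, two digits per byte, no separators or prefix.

Since c1 ⊕ c2 = M1 ⊕ M2, XORing with the guessed M1 bytes yields the corresponding M2 bytes: M2 = (c1 ⊕ c2) ⊕ M1.
bf xor 61 = de
01 xor 62 = 63
e8 xor 6f = 87
e5 xor 72 = 97
01 xor 74 = 75
84 xor 20 = a4
35 xor 55 = 60
bb xor 73 = c8
84 xor 65 = e1

de63879775a460c8e1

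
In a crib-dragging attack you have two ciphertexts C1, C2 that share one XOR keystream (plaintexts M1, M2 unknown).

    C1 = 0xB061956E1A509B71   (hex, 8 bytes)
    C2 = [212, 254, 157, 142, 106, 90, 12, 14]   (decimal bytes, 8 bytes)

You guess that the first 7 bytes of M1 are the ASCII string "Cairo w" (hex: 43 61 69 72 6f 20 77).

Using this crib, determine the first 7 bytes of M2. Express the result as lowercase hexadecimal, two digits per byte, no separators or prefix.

First, C1 ⊕ C2 = (M1 ⊕ K) ⊕ (M2 ⊕ K) = M1 ⊕ M2, so the key drops out. Then M2 = (M1 ⊕ M2) ⊕ M1 over the first 7 bytes.
byte 0: (b0 xor d4) xor 43 = 64 xor 43 = 27
byte 1: (61 xor fe) xor 61 = 9f xor 61 = fe
byte 2: (95 xor 9d) xor 69 = 08 xor 69 = 61
byte 3: (6e xor 8e) xor 72 = e0 xor 72 = 92
byte 4: (1a xor 6a) xor 6f = 70 xor 6f = 1f
byte 5: (50 xor 5a) xor 20 = 0a xor 20 = 2a
byte 6: (9b xor 0c) xor 77 = 97 xor 77 = e0

27fe61921f2ae0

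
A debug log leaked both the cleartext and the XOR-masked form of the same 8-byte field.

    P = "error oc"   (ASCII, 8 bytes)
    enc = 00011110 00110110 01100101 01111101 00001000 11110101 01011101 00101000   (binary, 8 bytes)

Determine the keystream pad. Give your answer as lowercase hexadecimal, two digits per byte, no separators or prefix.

7b4417127ad5324b

Since enc = P ⊕ pad, XORing both sides with P gives pad = P ⊕ enc.
byte 0: 01100101 ^ 00011110 = 01111011
byte 1: 01110010 ^ 00110110 = 01000100
byte 2: 01110010 ^ 01100101 = 00010111
byte 3: 01101111 ^ 01111101 = 00010010
byte 4: 01110010 ^ 00001000 = 01111010
byte 5: 00100000 ^ 11110101 = 11010101
byte 6: 01101111 ^ 01011101 = 00110010
byte 7: 01100011 ^ 00101000 = 01001011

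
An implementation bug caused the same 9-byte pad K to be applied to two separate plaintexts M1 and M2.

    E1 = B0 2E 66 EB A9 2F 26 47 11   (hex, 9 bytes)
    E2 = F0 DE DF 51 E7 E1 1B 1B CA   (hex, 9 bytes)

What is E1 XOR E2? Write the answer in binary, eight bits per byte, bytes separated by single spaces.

01000000 11110000 10111001 10111010 01001110 11001110 00111101 01011100 11011011

E1 ⊕ E2 = (M1 ⊕ K) ⊕ (M2 ⊕ K) = M1 ⊕ M2 — the shared key cancels under XOR.
byte 0: 176 ⊕ 240 =  64
byte 1:  46 ⊕ 222 = 240
byte 2: 102 ⊕ 223 = 185
byte 3: 235 ⊕  81 = 186
byte 4: 169 ⊕ 231 =  78
byte 5:  47 ⊕ 225 = 206
byte 6:  38 ⊕  27 =  61
byte 7:  71 ⊕  27 =  92
byte 8:  17 ⊕ 202 = 219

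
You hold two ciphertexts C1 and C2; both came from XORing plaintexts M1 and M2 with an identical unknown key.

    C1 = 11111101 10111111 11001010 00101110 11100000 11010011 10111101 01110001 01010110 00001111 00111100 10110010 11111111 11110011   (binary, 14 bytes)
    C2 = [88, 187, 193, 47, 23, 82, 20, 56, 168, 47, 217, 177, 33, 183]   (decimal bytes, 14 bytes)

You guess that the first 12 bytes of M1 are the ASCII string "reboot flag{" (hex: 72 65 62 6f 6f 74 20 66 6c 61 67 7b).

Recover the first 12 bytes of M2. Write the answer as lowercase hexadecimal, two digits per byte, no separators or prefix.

d761696e98f5892f92418278

First, C1 ⊕ C2 = (M1 ⊕ K) ⊕ (M2 ⊕ K) = M1 ⊕ M2, so the key drops out. Then M2 = (M1 ⊕ M2) ⊕ M1 over the first 12 bytes.
byte 0: (fd XOR 58) XOR 72 = a5 XOR 72 = d7
byte 1: (bf XOR bb) XOR 65 = 04 XOR 65 = 61
byte 2: (ca XOR c1) XOR 62 = 0b XOR 62 = 69
byte 3: (2e XOR 2f) XOR 6f = 01 XOR 6f = 6e
byte 4: (e0 XOR 17) XOR 6f = f7 XOR 6f = 98
byte 5: (d3 XOR 52) XOR 74 = 81 XOR 74 = f5
byte 6: (bd XOR 14) XOR 20 = a9 XOR 20 = 89
byte 7: (71 XOR 38) XOR 66 = 49 XOR 66 = 2f
byte 8: (56 XOR a8) XOR 6c = fe XOR 6c = 92
byte 9: (0f XOR 2f) XOR 61 = 20 XOR 61 = 41
byte 10: (3c XOR d9) XOR 67 = e5 XOR 67 = 82
byte 11: (b2 XOR b1) XOR 7b = 03 XOR 7b = 78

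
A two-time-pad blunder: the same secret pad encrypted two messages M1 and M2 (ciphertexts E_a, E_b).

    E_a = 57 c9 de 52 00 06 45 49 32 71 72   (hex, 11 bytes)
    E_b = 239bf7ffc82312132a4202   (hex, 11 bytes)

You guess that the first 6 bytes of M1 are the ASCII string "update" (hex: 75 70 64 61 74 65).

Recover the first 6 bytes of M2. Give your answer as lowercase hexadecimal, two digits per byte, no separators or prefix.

First, E_a ⊕ E_b = (M1 ⊕ K) ⊕ (M2 ⊕ K) = M1 ⊕ M2, so the key drops out. Then M2 = (M1 ⊕ M2) ⊕ M1 over the first 6 bytes.
byte 0: (57 XOR 23) XOR 75 = 74 XOR 75 = 01
byte 1: (c9 XOR 9b) XOR 70 = 52 XOR 70 = 22
byte 2: (de XOR f7) XOR 64 = 29 XOR 64 = 4d
byte 3: (52 XOR ff) XOR 61 = ad XOR 61 = cc
byte 4: (00 XOR c8) XOR 74 = c8 XOR 74 = bc
byte 5: (06 XOR 23) XOR 65 = 25 XOR 65 = 40

01224dccbc40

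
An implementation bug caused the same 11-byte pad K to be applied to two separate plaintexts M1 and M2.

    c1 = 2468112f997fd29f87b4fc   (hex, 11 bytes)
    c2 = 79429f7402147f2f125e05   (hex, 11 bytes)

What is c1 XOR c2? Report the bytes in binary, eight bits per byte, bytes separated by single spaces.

c1 ⊕ c2 = (M1 ⊕ K) ⊕ (M2 ⊕ K) = M1 ⊕ M2 — the shared key cancels under XOR.
24 XOR 79 = 5d
68 XOR 42 = 2a
11 XOR 9f = 8e
2f XOR 74 = 5b
99 XOR 02 = 9b
7f XOR 14 = 6b
d2 XOR 7f = ad
9f XOR 2f = b0
87 XOR 12 = 95
b4 XOR 5e = ea
fc XOR 05 = f9

01011101 00101010 10001110 01011011 10011011 01101011 10101101 10110000 10010101 11101010 11111001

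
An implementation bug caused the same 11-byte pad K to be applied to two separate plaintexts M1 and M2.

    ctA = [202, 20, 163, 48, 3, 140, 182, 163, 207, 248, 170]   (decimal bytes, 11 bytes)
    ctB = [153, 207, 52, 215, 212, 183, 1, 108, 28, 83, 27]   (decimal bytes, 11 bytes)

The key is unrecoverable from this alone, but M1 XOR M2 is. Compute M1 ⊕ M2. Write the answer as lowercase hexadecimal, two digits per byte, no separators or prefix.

53db97e7d73bb7cfd3abb1

ctA ⊕ ctB = (M1 ⊕ K) ⊕ (M2 ⊕ K) = M1 ⊕ M2 — the shared key cancels under XOR.
byte 0: 11001010 ⊕ 10011001 = 01010011
byte 1: 00010100 ⊕ 11001111 = 11011011
byte 2: 10100011 ⊕ 00110100 = 10010111
byte 3: 00110000 ⊕ 11010111 = 11100111
byte 4: 00000011 ⊕ 11010100 = 11010111
byte 5: 10001100 ⊕ 10110111 = 00111011
byte 6: 10110110 ⊕ 00000001 = 10110111
byte 7: 10100011 ⊕ 01101100 = 11001111
byte 8: 11001111 ⊕ 00011100 = 11010011
byte 9: 11111000 ⊕ 01010011 = 10101011
byte 10: 10101010 ⊕ 00011011 = 10110001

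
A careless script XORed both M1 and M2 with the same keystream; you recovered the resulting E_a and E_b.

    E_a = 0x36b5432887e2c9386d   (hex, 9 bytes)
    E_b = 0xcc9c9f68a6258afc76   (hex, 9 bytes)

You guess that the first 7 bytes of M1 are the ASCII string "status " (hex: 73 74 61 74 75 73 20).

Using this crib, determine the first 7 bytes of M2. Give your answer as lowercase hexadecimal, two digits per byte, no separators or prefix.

895dbd3454b463

First, E_a ⊕ E_b = (M1 ⊕ K) ⊕ (M2 ⊕ K) = M1 ⊕ M2, so the key drops out. Then M2 = (M1 ⊕ M2) ⊕ M1 over the first 7 bytes.
byte 0: (36 XOR cc) XOR 73 = fa XOR 73 = 89
byte 1: (b5 XOR 9c) XOR 74 = 29 XOR 74 = 5d
byte 2: (43 XOR 9f) XOR 61 = dc XOR 61 = bd
byte 3: (28 XOR 68) XOR 74 = 40 XOR 74 = 34
byte 4: (87 XOR a6) XOR 75 = 21 XOR 75 = 54
byte 5: (e2 XOR 25) XOR 73 = c7 XOR 73 = b4
byte 6: (c9 XOR 8a) XOR 20 = 43 XOR 20 = 63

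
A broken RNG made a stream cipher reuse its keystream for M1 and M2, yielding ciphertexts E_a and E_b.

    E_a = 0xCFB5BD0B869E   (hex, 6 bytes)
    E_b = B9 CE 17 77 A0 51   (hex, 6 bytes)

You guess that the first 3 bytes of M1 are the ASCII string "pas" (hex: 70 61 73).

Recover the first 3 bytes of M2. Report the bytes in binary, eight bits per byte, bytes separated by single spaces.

First, E_a ⊕ E_b = (M1 ⊕ K) ⊕ (M2 ⊕ K) = M1 ⊕ M2, so the key drops out. Then M2 = (M1 ⊕ M2) ⊕ M1 over the first 3 bytes.
byte 0: (cf xor b9) xor 70 = 76 xor 70 = 06
byte 1: (b5 xor ce) xor 61 = 7b xor 61 = 1a
byte 2: (bd xor 17) xor 73 = aa xor 73 = d9

00000110 00011010 11011001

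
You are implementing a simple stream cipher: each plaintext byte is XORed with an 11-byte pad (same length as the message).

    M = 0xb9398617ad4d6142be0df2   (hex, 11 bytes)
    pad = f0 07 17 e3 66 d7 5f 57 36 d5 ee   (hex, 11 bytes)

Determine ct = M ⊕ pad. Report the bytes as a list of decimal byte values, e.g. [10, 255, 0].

XOR is its own inverse, so applying the key byte-wise gives the result directly.
byte 0: b9 XOR f0 = 49
byte 1: 39 XOR 07 = 3e
byte 2: 86 XOR 17 = 91
byte 3: 17 XOR e3 = f4
byte 4: ad XOR 66 = cb
byte 5: 4d XOR d7 = 9a
byte 6: 61 XOR 5f = 3e
byte 7: 42 XOR 57 = 15
byte 8: be XOR 36 = 88
byte 9: 0d XOR d5 = d8
byte 10: f2 XOR ee = 1c

[73, 62, 145, 244, 203, 154, 62, 21, 136, 216, 28]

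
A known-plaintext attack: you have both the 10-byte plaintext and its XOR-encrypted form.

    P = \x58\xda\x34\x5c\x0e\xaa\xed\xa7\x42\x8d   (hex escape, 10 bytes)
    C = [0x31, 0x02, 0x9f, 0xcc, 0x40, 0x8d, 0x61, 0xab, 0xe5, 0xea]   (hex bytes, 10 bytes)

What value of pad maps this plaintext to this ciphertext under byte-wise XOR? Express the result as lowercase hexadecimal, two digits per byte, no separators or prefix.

Since C = P ⊕ pad, XORing both sides with P gives pad = P ⊕ C.
58 xor 31 = 69
da xor 02 = d8
34 xor 9f = ab
5c xor cc = 90
0e xor 40 = 4e
aa xor 8d = 27
ed xor 61 = 8c
a7 xor ab = 0c
42 xor e5 = a7
8d xor ea = 67

69d8ab904e278c0ca767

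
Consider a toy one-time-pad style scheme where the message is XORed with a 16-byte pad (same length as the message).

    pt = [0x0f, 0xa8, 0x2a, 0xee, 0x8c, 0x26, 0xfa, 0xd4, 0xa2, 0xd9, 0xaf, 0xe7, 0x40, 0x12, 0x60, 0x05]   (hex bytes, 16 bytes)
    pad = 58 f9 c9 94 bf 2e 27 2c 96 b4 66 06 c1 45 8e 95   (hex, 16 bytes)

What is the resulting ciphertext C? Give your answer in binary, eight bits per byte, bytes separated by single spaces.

XOR is its own inverse, so applying the key byte-wise gives the result directly.
0f ⊕ 58 = 57
a8 ⊕ f9 = 51
2a ⊕ c9 = e3
ee ⊕ 94 = 7a
8c ⊕ bf = 33
26 ⊕ 2e = 08
fa ⊕ 27 = dd
d4 ⊕ 2c = f8
a2 ⊕ 96 = 34
d9 ⊕ b4 = 6d
af ⊕ 66 = c9
e7 ⊕ 06 = e1
40 ⊕ c1 = 81
12 ⊕ 45 = 57
60 ⊕ 8e = ee
05 ⊕ 95 = 90

01010111 01010001 11100011 01111010 00110011 00001000 11011101 11111000 00110100 01101101 11001001 11100001 10000001 01010111 11101110 10010000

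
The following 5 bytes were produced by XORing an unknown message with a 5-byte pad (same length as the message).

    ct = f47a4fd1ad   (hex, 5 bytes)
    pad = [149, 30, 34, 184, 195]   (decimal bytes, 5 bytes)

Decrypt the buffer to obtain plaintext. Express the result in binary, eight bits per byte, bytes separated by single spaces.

01100001 01100100 01101101 01101001 01101110

byte 0: f4 ^ 95 = 61
byte 1: 7a ^ 1e = 64
byte 2: 4f ^ 22 = 6d
byte 3: d1 ^ b8 = 69
byte 4: ad ^ c3 = 6e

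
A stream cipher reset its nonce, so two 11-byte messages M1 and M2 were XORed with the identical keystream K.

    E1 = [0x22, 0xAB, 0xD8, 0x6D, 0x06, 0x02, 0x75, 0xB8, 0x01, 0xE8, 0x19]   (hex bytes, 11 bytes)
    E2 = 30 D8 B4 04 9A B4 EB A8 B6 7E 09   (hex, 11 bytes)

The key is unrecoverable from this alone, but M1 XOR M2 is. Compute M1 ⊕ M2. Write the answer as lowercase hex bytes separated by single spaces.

12 73 6c 69 9c b6 9e 10 b7 96 10

E1 ⊕ E2 = (M1 ⊕ K) ⊕ (M2 ⊕ K) = M1 ⊕ M2 — the shared key cancels under XOR.
22 ⊕ 30 = 12
ab ⊕ d8 = 73
d8 ⊕ b4 = 6c
6d ⊕ 04 = 69
06 ⊕ 9a = 9c
02 ⊕ b4 = b6
75 ⊕ eb = 9e
b8 ⊕ a8 = 10
01 ⊕ b6 = b7
e8 ⊕ 7e = 96
19 ⊕ 09 = 10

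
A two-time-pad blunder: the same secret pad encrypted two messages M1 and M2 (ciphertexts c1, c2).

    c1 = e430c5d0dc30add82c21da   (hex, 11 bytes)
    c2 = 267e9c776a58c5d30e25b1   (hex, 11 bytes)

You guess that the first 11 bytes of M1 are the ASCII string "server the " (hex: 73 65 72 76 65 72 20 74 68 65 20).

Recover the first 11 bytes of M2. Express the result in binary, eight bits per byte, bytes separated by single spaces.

10110001 00101011 00101011 11010001 11010011 00011010 01001000 01111111 01001010 01100001 01001011

First, c1 ⊕ c2 = (M1 ⊕ K) ⊕ (M2 ⊕ K) = M1 ⊕ M2, so the key drops out. Then M2 = (M1 ⊕ M2) ⊕ M1 over the first 11 bytes.
byte 0: (e4 ^ 26) ^ 73 = c2 ^ 73 = b1
byte 1: (30 ^ 7e) ^ 65 = 4e ^ 65 = 2b
byte 2: (c5 ^ 9c) ^ 72 = 59 ^ 72 = 2b
byte 3: (d0 ^ 77) ^ 76 = a7 ^ 76 = d1
byte 4: (dc ^ 6a) ^ 65 = b6 ^ 65 = d3
byte 5: (30 ^ 58) ^ 72 = 68 ^ 72 = 1a
byte 6: (ad ^ c5) ^ 20 = 68 ^ 20 = 48
byte 7: (d8 ^ d3) ^ 74 = 0b ^ 74 = 7f
byte 8: (2c ^ 0e) ^ 68 = 22 ^ 68 = 4a
byte 9: (21 ^ 25) ^ 65 = 04 ^ 65 = 61
byte 10: (da ^ b1) ^ 20 = 6b ^ 20 = 4b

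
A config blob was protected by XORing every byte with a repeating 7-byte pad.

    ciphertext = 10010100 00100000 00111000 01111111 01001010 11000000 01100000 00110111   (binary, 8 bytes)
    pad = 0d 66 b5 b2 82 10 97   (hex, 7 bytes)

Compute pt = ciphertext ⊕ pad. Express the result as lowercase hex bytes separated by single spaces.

The 7-byte key repeats, so the effective keystream is 0d 66 b5 b2 82 10 97 0d.
byte 0: 10010100 XOR 00001101 = 10011001
byte 1: 00100000 XOR 01100110 = 01000110
byte 2: 00111000 XOR 10110101 = 10001101
byte 3: 01111111 XOR 10110010 = 11001101
byte 4: 01001010 XOR 10000010 = 11001000
byte 5: 11000000 XOR 00010000 = 11010000
byte 6: 01100000 XOR 10010111 = 11110111
byte 7: 00110111 XOR 00001101 = 00111010

99 46 8d cd c8 d0 f7 3a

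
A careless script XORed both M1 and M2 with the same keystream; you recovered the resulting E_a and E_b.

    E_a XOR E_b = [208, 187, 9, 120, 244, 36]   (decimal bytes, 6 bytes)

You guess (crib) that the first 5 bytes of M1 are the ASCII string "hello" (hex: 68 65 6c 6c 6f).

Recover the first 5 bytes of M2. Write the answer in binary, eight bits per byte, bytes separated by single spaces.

10111000 11011110 01100101 00010100 10011011

Since E_a ⊕ E_b = M1 ⊕ M2, XORing with the guessed M1 bytes yields the corresponding M2 bytes: M2 = (E_a ⊕ E_b) ⊕ M1.
byte 0: 208 ^ 104 = 184
byte 1: 187 ^ 101 = 222
byte 2:   9 ^ 108 = 101
byte 3: 120 ^ 108 =  20
byte 4: 244 ^ 111 = 155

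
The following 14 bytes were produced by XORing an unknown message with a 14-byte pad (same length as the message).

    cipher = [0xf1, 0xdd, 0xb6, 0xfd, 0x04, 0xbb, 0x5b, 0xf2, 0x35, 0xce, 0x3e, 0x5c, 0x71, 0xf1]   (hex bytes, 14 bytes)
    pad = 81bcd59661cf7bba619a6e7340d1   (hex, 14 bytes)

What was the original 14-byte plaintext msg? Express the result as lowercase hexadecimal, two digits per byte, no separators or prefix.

7061636b657420485454502f3120

241 XOR 129 = 112
221 XOR 188 =  97
182 XOR 213 =  99
253 XOR 150 = 107
  4 XOR  97 = 101
187 XOR 207 = 116
 91 XOR 123 =  32
242 XOR 186 =  72
 53 XOR  97 =  84
206 XOR 154 =  84
 62 XOR 110 =  80
 92 XOR 115 =  47
113 XOR  64 =  49
241 XOR 209 =  32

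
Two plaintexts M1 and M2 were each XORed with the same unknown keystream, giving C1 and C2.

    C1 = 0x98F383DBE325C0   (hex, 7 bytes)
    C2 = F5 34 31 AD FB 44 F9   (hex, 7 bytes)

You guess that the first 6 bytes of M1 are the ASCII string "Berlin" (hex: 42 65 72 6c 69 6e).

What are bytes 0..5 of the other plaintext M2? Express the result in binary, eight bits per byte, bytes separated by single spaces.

First, C1 ⊕ C2 = (M1 ⊕ K) ⊕ (M2 ⊕ K) = M1 ⊕ M2, so the key drops out. Then M2 = (M1 ⊕ M2) ⊕ M1 over the first 6 bytes.
byte 0: (98 XOR f5) XOR 42 = 6d XOR 42 = 2f
byte 1: (f3 XOR 34) XOR 65 = c7 XOR 65 = a2
byte 2: (83 XOR 31) XOR 72 = b2 XOR 72 = c0
byte 3: (db XOR ad) XOR 6c = 76 XOR 6c = 1a
byte 4: (e3 XOR fb) XOR 69 = 18 XOR 69 = 71
byte 5: (25 XOR 44) XOR 6e = 61 XOR 6e = 0f

00101111 10100010 11000000 00011010 01110001 00001111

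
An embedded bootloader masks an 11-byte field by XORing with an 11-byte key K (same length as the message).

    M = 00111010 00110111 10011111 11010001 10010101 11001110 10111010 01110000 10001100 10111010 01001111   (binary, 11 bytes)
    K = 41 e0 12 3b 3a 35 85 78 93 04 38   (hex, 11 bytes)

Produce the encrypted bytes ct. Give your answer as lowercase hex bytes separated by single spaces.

7b d7 8d ea af fb 3f 08 1f be 77

XOR is its own inverse, so applying the key byte-wise gives the result directly.
3a ^ 41 = 7b
37 ^ e0 = d7
9f ^ 12 = 8d
d1 ^ 3b = ea
95 ^ 3a = af
ce ^ 35 = fb
ba ^ 85 = 3f
70 ^ 78 = 08
8c ^ 93 = 1f
ba ^ 04 = be
4f ^ 38 = 77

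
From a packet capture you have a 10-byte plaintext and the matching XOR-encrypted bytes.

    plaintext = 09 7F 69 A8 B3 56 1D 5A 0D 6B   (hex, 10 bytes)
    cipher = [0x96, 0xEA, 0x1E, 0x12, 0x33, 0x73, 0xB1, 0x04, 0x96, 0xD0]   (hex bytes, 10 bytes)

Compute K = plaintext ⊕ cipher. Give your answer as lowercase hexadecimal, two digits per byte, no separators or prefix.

9f9577ba8025ac5e9bbb

Since cipher = plaintext ⊕ K, XORing both sides with plaintext gives K = plaintext ⊕ cipher.
09 ^ 96 = 9f
7f ^ ea = 95
69 ^ 1e = 77
a8 ^ 12 = ba
b3 ^ 33 = 80
56 ^ 73 = 25
1d ^ b1 = ac
5a ^ 04 = 5e
0d ^ 96 = 9b
6b ^ d0 = bb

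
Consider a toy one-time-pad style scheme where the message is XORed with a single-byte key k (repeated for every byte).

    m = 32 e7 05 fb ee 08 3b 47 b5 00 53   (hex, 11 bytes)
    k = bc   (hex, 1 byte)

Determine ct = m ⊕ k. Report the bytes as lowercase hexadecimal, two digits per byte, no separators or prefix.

8e5bb94752b487fb09bcef

The 1-byte key repeats, so the effective keystream is bc bc bc bc bc bc bc bc bc bc bc.
byte 0: 00110010 xor 10111100 = 10001110
byte 1: 11100111 xor 10111100 = 01011011
byte 2: 00000101 xor 10111100 = 10111001
byte 3: 11111011 xor 10111100 = 01000111
byte 4: 11101110 xor 10111100 = 01010010
byte 5: 00001000 xor 10111100 = 10110100
byte 6: 00111011 xor 10111100 = 10000111
byte 7: 01000111 xor 10111100 = 11111011
byte 8: 10110101 xor 10111100 = 00001001
byte 9: 00000000 xor 10111100 = 10111100
byte 10: 01010011 xor 10111100 = 11101111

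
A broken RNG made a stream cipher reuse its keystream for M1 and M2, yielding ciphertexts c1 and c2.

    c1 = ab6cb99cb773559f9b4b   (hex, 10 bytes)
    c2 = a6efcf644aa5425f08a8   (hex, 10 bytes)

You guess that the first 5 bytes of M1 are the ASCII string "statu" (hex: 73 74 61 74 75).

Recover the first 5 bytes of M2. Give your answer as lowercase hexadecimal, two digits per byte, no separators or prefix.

7ef7178c88

First, c1 ⊕ c2 = (M1 ⊕ K) ⊕ (M2 ⊕ K) = M1 ⊕ M2, so the key drops out. Then M2 = (M1 ⊕ M2) ⊕ M1 over the first 5 bytes.
byte 0: (ab XOR a6) XOR 73 = 0d XOR 73 = 7e
byte 1: (6c XOR ef) XOR 74 = 83 XOR 74 = f7
byte 2: (b9 XOR cf) XOR 61 = 76 XOR 61 = 17
byte 3: (9c XOR 64) XOR 74 = f8 XOR 74 = 8c
byte 4: (b7 XOR 4a) XOR 75 = fd XOR 75 = 88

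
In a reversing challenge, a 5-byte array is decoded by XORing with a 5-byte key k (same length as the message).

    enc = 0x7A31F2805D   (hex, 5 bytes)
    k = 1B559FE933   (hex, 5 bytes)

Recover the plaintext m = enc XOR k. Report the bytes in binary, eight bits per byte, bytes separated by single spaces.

byte 0: 01111010 ⊕ 00011011 = 01100001
byte 1: 00110001 ⊕ 01010101 = 01100100
byte 2: 11110010 ⊕ 10011111 = 01101101
byte 3: 10000000 ⊕ 11101001 = 01101001
byte 4: 01011101 ⊕ 00110011 = 01101110

01100001 01100100 01101101 01101001 01101110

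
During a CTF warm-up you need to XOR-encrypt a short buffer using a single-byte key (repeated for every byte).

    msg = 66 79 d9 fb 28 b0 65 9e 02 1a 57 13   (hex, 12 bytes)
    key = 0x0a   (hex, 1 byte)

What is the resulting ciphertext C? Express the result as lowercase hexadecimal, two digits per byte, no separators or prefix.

The 1-byte key repeats, so the effective keystream is 0a 0a 0a 0a 0a 0a 0a 0a 0a 0a 0a 0a.
byte 0: 102 xor  10 = 108
byte 1: 121 xor  10 = 115
byte 2: 217 xor  10 = 211
byte 3: 251 xor  10 = 241
byte 4:  40 xor  10 =  34
byte 5: 176 xor  10 = 186
byte 6: 101 xor  10 = 111
byte 7: 158 xor  10 = 148
byte 8:   2 xor  10 =   8
byte 9:  26 xor  10 =  16
byte 10:  87 xor  10 =  93
byte 11:  19 xor  10 =  25

6c73d3f122ba6f9408105d19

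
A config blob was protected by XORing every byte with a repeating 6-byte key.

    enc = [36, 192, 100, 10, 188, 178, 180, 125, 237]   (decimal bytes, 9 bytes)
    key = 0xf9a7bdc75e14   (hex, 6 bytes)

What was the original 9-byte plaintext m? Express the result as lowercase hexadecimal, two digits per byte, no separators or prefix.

The 6-byte key repeats, so the effective keystream is f9 a7 bd c7 5e 14 f9 a7 bd.
byte 0:  36 XOR 249 = 221
byte 1: 192 XOR 167 = 103
byte 2: 100 XOR 189 = 217
byte 3:  10 XOR 199 = 205
byte 4: 188 XOR  94 = 226
byte 5: 178 XOR  20 = 166
byte 6: 180 XOR 249 =  77
byte 7: 125 XOR 167 = 218
byte 8: 237 XOR 189 =  80

dd67d9cde2a64dda50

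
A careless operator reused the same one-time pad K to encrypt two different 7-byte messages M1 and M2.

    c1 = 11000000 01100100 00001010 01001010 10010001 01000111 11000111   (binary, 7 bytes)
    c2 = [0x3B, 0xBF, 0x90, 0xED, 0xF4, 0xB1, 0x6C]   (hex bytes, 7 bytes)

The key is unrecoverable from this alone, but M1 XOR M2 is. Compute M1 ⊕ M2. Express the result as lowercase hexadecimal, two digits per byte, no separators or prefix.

fbdb9aa765f6ab

c1 ⊕ c2 = (M1 ⊕ K) ⊕ (M2 ⊕ K) = M1 ⊕ M2 — the shared key cancels under XOR.
byte 0: c0 ⊕ 3b = fb
byte 1: 64 ⊕ bf = db
byte 2: 0a ⊕ 90 = 9a
byte 3: 4a ⊕ ed = a7
byte 4: 91 ⊕ f4 = 65
byte 5: 47 ⊕ b1 = f6
byte 6: c7 ⊕ 6c = ab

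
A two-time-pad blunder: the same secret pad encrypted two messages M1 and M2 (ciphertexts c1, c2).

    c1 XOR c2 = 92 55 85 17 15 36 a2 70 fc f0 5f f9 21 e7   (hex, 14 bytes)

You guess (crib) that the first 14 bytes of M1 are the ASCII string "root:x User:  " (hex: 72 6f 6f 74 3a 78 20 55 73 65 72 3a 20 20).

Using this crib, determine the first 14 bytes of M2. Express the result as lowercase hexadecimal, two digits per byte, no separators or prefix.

Since c1 ⊕ c2 = M1 ⊕ M2, XORing with the guessed M1 bytes yields the corresponding M2 bytes: M2 = (c1 ⊕ c2) ⊕ M1.
92 XOR 72 = e0
55 XOR 6f = 3a
85 XOR 6f = ea
17 XOR 74 = 63
15 XOR 3a = 2f
36 XOR 78 = 4e
a2 XOR 20 = 82
70 XOR 55 = 25
fc XOR 73 = 8f
f0 XOR 65 = 95
5f XOR 72 = 2d
f9 XOR 3a = c3
21 XOR 20 = 01
e7 XOR 20 = c7

e03aea632f4e82258f952dc301c7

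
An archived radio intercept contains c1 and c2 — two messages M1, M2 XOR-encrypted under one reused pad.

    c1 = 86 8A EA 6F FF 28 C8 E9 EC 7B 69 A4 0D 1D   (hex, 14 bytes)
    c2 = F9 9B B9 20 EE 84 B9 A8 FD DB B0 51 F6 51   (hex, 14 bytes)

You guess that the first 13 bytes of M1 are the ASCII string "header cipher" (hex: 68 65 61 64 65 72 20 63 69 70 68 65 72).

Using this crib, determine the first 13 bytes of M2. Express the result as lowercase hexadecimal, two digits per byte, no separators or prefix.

First, c1 ⊕ c2 = (M1 ⊕ K) ⊕ (M2 ⊕ K) = M1 ⊕ M2, so the key drops out. Then M2 = (M1 ⊕ M2) ⊕ M1 over the first 13 bytes.
byte 0: (86 ⊕ f9) ⊕ 68 = 7f ⊕ 68 = 17
byte 1: (8a ⊕ 9b) ⊕ 65 = 11 ⊕ 65 = 74
byte 2: (ea ⊕ b9) ⊕ 61 = 53 ⊕ 61 = 32
byte 3: (6f ⊕ 20) ⊕ 64 = 4f ⊕ 64 = 2b
byte 4: (ff ⊕ ee) ⊕ 65 = 11 ⊕ 65 = 74
byte 5: (28 ⊕ 84) ⊕ 72 = ac ⊕ 72 = de
byte 6: (c8 ⊕ b9) ⊕ 20 = 71 ⊕ 20 = 51
byte 7: (e9 ⊕ a8) ⊕ 63 = 41 ⊕ 63 = 22
byte 8: (ec ⊕ fd) ⊕ 69 = 11 ⊕ 69 = 78
byte 9: (7b ⊕ db) ⊕ 70 = a0 ⊕ 70 = d0
byte 10: (69 ⊕ b0) ⊕ 68 = d9 ⊕ 68 = b1
byte 11: (a4 ⊕ 51) ⊕ 65 = f5 ⊕ 65 = 90
byte 12: (0d ⊕ f6) ⊕ 72 = fb ⊕ 72 = 89

1774322b74de512278d0b19089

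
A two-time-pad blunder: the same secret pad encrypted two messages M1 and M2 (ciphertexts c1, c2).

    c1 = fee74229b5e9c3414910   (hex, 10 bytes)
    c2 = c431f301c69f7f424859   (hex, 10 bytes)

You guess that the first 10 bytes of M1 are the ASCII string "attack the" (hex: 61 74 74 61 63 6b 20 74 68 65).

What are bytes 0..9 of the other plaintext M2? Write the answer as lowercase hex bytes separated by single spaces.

5b a2 c5 49 10 1d 9c 77 69 2c

First, c1 ⊕ c2 = (M1 ⊕ K) ⊕ (M2 ⊕ K) = M1 ⊕ M2, so the key drops out. Then M2 = (M1 ⊕ M2) ⊕ M1 over the first 10 bytes.
byte 0: (fe ^ c4) ^ 61 = 3a ^ 61 = 5b
byte 1: (e7 ^ 31) ^ 74 = d6 ^ 74 = a2
byte 2: (42 ^ f3) ^ 74 = b1 ^ 74 = c5
byte 3: (29 ^ 01) ^ 61 = 28 ^ 61 = 49
byte 4: (b5 ^ c6) ^ 63 = 73 ^ 63 = 10
byte 5: (e9 ^ 9f) ^ 6b = 76 ^ 6b = 1d
byte 6: (c3 ^ 7f) ^ 20 = bc ^ 20 = 9c
byte 7: (41 ^ 42) ^ 74 = 03 ^ 74 = 77
byte 8: (49 ^ 48) ^ 68 = 01 ^ 68 = 69
byte 9: (10 ^ 59) ^ 65 = 49 ^ 65 = 2c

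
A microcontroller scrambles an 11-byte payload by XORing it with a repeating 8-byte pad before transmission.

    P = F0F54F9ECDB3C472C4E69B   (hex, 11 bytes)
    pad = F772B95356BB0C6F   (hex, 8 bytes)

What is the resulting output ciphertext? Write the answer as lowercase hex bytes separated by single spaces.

07 87 f6 cd 9b 08 c8 1d 33 94 22

The 8-byte key repeats, so the effective keystream is f7 72 b9 53 56 bb 0c 6f f7 72 b9.
byte 0: f0 xor f7 = 07
byte 1: f5 xor 72 = 87
byte 2: 4f xor b9 = f6
byte 3: 9e xor 53 = cd
byte 4: cd xor 56 = 9b
byte 5: b3 xor bb = 08
byte 6: c4 xor 0c = c8
byte 7: 72 xor 6f = 1d
byte 8: c4 xor f7 = 33
byte 9: e6 xor 72 = 94
byte 10: 9b xor b9 = 22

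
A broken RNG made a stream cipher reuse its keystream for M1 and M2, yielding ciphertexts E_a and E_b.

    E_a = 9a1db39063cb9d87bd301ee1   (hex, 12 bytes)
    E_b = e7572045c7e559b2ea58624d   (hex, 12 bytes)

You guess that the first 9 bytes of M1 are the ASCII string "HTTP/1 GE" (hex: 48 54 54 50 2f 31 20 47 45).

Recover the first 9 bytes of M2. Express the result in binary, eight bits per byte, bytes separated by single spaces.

00110101 00011110 11000111 10000101 10001011 00011111 11100100 01110010 00010010

First, E_a ⊕ E_b = (M1 ⊕ K) ⊕ (M2 ⊕ K) = M1 ⊕ M2, so the key drops out. Then M2 = (M1 ⊕ M2) ⊕ M1 over the first 9 bytes.
byte 0: (9a ^ e7) ^ 48 = 7d ^ 48 = 35
byte 1: (1d ^ 57) ^ 54 = 4a ^ 54 = 1e
byte 2: (b3 ^ 20) ^ 54 = 93 ^ 54 = c7
byte 3: (90 ^ 45) ^ 50 = d5 ^ 50 = 85
byte 4: (63 ^ c7) ^ 2f = a4 ^ 2f = 8b
byte 5: (cb ^ e5) ^ 31 = 2e ^ 31 = 1f
byte 6: (9d ^ 59) ^ 20 = c4 ^ 20 = e4
byte 7: (87 ^ b2) ^ 47 = 35 ^ 47 = 72
byte 8: (bd ^ ea) ^ 45 = 57 ^ 45 = 12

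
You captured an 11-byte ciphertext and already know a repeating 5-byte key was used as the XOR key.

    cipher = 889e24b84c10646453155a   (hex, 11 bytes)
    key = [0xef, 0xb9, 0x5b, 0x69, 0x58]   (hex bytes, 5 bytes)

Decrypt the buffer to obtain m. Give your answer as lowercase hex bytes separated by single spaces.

67 27 7f d1 14 ff dd 3f 3a 4d b5

The 5-byte key repeats, so the effective keystream is ef b9 5b 69 58 ef b9 5b 69 58 ef.
byte 0: 88 xor ef = 67
byte 1: 9e xor b9 = 27
byte 2: 24 xor 5b = 7f
byte 3: b8 xor 69 = d1
byte 4: 4c xor 58 = 14
byte 5: 10 xor ef = ff
byte 6: 64 xor b9 = dd
byte 7: 64 xor 5b = 3f
byte 8: 53 xor 69 = 3a
byte 9: 15 xor 58 = 4d
byte 10: 5a xor ef = b5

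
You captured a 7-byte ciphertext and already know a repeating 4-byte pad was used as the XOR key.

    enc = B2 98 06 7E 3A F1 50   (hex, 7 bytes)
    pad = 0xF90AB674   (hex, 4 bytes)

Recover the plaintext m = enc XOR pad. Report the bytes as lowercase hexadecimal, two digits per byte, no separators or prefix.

4b92b00ac3fbe6

The 4-byte key repeats, so the effective keystream is f9 0a b6 74 f9 0a b6.
byte 0: 10110010 xor 11111001 = 01001011
byte 1: 10011000 xor 00001010 = 10010010
byte 2: 00000110 xor 10110110 = 10110000
byte 3: 01111110 xor 01110100 = 00001010
byte 4: 00111010 xor 11111001 = 11000011
byte 5: 11110001 xor 00001010 = 11111011
byte 6: 01010000 xor 10110110 = 11100110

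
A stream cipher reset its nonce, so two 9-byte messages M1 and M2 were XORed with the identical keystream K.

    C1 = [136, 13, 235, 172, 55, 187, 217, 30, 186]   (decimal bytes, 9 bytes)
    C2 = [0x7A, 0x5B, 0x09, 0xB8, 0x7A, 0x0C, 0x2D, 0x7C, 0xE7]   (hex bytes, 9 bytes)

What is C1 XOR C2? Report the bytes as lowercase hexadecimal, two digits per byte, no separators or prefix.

f256e2144db7f4625d

C1 ⊕ C2 = (M1 ⊕ K) ⊕ (M2 ⊕ K) = M1 ⊕ M2 — the shared key cancels under XOR.
136 XOR 122 = 242
 13 XOR  91 =  86
235 XOR   9 = 226
172 XOR 184 =  20
 55 XOR 122 =  77
187 XOR  12 = 183
217 XOR  45 = 244
 30 XOR 124 =  98
186 XOR 231 =  93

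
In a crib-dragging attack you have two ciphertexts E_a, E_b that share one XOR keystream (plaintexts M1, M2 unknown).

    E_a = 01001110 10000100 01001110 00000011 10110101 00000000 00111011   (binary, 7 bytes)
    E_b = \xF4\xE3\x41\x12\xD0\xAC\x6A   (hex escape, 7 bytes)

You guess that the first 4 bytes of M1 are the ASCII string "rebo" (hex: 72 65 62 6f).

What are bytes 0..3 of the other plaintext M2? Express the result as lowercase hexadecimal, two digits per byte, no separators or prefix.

c8026d7e

First, E_a ⊕ E_b = (M1 ⊕ K) ⊕ (M2 ⊕ K) = M1 ⊕ M2, so the key drops out. Then M2 = (M1 ⊕ M2) ⊕ M1 over the first 4 bytes.
byte 0: (4e ⊕ f4) ⊕ 72 = ba ⊕ 72 = c8
byte 1: (84 ⊕ e3) ⊕ 65 = 67 ⊕ 65 = 02
byte 2: (4e ⊕ 41) ⊕ 62 = 0f ⊕ 62 = 6d
byte 3: (03 ⊕ 12) ⊕ 6f = 11 ⊕ 6f = 7e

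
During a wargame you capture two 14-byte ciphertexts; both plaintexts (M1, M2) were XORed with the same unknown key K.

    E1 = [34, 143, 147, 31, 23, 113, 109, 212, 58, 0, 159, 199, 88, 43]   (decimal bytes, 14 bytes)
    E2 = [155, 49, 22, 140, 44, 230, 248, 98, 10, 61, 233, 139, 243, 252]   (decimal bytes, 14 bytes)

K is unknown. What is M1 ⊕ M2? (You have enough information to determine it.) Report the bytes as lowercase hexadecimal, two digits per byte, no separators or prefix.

E1 ⊕ E2 = (M1 ⊕ K) ⊕ (M2 ⊕ K) = M1 ⊕ M2 — the shared key cancels under XOR.
00100010 ⊕ 10011011 = 10111001
10001111 ⊕ 00110001 = 10111110
10010011 ⊕ 00010110 = 10000101
00011111 ⊕ 10001100 = 10010011
00010111 ⊕ 00101100 = 00111011
01110001 ⊕ 11100110 = 10010111
01101101 ⊕ 11111000 = 10010101
11010100 ⊕ 01100010 = 10110110
00111010 ⊕ 00001010 = 00110000
00000000 ⊕ 00111101 = 00111101
10011111 ⊕ 11101001 = 01110110
11000111 ⊕ 10001011 = 01001100
01011000 ⊕ 11110011 = 10101011
00101011 ⊕ 11111100 = 11010111

b9be85933b9795b6303d764cabd7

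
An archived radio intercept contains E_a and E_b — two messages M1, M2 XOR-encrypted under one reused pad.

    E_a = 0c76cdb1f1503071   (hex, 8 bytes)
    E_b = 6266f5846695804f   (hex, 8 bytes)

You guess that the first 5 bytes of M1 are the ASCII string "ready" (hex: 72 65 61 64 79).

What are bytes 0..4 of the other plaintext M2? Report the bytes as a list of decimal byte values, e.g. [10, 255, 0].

[28, 117, 89, 81, 238]

First, E_a ⊕ E_b = (M1 ⊕ K) ⊕ (M2 ⊕ K) = M1 ⊕ M2, so the key drops out. Then M2 = (M1 ⊕ M2) ⊕ M1 over the first 5 bytes.
byte 0: (0c XOR 62) XOR 72 = 6e XOR 72 = 1c
byte 1: (76 XOR 66) XOR 65 = 10 XOR 65 = 75
byte 2: (cd XOR f5) XOR 61 = 38 XOR 61 = 59
byte 3: (b1 XOR 84) XOR 64 = 35 XOR 64 = 51
byte 4: (f1 XOR 66) XOR 79 = 97 XOR 79 = ee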